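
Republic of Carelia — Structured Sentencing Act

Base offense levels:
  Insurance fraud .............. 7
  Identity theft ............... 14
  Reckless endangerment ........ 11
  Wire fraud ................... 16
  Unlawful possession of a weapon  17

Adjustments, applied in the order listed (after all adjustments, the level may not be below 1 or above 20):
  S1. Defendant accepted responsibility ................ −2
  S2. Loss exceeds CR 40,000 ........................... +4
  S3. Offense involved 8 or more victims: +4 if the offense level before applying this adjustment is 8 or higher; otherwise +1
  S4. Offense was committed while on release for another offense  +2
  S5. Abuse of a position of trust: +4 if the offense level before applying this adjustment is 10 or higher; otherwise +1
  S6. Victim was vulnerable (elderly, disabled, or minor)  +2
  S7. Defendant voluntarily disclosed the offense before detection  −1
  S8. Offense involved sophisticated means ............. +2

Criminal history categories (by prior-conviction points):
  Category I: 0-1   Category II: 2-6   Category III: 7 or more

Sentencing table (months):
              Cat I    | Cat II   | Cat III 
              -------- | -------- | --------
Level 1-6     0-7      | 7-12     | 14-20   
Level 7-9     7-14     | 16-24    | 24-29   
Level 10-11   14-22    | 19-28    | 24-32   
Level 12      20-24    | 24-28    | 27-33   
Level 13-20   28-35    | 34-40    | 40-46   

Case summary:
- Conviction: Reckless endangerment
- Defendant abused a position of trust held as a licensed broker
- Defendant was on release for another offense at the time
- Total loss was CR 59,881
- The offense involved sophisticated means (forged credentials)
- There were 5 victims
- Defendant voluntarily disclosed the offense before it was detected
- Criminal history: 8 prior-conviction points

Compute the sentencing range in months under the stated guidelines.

40-46 months

Base offense level for reckless endangerment: 11.
S2 applies: 11 + 4 = 15.
S4 applies: 15 + 2 = 17.
S5 applies (level before this adjustment is 17 ≥ 10, so +4): 17 + 4 = 21.
S6 does not apply.
S7 applies: 21 − 1 = 20.
S8 applies: 20 + 2 = 22.
Level 22 exceeds the maximum of 20; capped at 20.
Final offense level: 20.
Criminal history: 8 prior points → Category III (7+).
Level 20 falls in the 13-20 band.
Grid: Level 13-20 × Category III = 40-46 months.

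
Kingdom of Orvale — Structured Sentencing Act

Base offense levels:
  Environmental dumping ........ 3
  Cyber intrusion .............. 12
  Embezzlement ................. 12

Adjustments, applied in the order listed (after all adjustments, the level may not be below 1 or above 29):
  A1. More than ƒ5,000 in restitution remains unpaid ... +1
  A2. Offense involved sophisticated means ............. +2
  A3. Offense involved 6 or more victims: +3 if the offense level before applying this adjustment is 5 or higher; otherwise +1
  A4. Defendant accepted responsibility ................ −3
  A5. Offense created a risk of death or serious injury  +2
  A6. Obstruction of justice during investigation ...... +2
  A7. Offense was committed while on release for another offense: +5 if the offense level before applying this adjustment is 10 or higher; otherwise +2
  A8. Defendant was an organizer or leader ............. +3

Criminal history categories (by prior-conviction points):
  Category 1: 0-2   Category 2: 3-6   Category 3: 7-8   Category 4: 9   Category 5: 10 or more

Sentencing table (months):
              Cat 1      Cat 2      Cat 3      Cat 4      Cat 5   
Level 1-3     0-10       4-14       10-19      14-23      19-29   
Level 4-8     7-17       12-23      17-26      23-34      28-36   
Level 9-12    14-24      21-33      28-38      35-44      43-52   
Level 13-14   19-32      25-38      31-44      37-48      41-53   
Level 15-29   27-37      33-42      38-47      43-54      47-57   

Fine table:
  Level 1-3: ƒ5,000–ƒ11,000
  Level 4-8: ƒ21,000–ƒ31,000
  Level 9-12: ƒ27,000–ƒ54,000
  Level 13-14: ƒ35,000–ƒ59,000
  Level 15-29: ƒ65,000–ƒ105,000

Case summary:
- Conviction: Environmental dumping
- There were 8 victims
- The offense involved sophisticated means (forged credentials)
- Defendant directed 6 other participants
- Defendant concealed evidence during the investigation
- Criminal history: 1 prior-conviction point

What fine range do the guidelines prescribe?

Base offense level for environmental dumping: 3.
A1 does not apply.
A2 applies: 3 + 2 = 5.
A3 applies (level before this adjustment is 5 ≥ 5, so +3): 5 + 3 = 8.
A6 applies: 8 + 2 = 10.
A7 does not apply.
A8 applies: 10 + 3 = 13.
Final offense level: 13.
Level 13 falls in the 13-14 band.
Fine table: Level 13-14 → ƒ35,000–ƒ59,000.

ƒ35,000–ƒ59,000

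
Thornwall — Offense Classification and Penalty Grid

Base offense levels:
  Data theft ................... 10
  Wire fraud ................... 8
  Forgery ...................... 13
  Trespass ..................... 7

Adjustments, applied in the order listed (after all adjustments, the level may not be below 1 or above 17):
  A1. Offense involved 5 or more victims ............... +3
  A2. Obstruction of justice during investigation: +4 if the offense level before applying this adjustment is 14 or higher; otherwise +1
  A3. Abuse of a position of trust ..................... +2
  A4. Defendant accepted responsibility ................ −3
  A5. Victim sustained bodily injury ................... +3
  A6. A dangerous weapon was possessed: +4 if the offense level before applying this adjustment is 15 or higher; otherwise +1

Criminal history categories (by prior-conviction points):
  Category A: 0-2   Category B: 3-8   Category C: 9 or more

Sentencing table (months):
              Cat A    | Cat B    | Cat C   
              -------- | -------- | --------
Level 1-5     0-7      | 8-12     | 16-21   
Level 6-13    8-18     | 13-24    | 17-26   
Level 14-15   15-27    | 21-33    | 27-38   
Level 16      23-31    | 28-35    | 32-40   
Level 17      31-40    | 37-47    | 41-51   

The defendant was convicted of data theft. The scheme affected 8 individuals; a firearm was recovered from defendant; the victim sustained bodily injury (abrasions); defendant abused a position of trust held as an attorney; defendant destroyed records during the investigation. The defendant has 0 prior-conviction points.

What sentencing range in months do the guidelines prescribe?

Base offense level for data theft: 10.
A1 applies: 10 + 3 = 13.
A2 applies (level before this adjustment is 13 < 14, so +1): 13 + 1 = 14.
A3 applies: 14 + 2 = 16.
A4 does not apply.
A5 applies: 16 + 3 = 19.
A6 applies (level before this adjustment is 19 ≥ 15, so +4): 19 + 4 = 23.
Level 23 exceeds the maximum of 17; capped at 17.
Final offense level: 17.
Criminal history: 0 prior points → Category A (0-2).
Level 17 falls in the 17 band.
Grid: Level 17 × Category A = 31-40 months.

31-40 months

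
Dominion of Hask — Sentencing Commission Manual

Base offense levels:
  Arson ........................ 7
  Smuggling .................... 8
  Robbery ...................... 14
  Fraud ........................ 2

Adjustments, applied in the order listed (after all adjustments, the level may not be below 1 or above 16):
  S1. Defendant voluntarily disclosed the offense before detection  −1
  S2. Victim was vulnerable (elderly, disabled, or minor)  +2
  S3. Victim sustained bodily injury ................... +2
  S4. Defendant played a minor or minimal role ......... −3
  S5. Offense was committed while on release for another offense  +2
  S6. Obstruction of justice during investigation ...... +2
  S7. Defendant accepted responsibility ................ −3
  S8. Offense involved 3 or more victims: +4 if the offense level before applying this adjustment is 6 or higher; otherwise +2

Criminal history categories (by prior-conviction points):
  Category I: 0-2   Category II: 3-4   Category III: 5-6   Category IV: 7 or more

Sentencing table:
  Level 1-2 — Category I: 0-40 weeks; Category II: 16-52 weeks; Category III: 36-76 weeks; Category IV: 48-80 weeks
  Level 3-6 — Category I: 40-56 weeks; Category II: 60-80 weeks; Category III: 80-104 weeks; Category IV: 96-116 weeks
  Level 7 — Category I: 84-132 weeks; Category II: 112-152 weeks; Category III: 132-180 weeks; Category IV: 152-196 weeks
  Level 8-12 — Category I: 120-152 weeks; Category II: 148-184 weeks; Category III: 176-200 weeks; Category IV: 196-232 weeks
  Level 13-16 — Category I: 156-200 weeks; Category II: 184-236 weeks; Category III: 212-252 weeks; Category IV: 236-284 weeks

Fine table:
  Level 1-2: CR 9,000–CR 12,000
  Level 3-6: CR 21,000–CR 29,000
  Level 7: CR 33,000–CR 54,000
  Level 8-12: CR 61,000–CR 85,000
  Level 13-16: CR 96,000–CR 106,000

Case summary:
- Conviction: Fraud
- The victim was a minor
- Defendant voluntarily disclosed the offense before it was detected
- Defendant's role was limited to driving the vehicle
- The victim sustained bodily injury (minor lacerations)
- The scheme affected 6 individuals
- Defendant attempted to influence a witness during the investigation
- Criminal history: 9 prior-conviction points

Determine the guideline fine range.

Base offense level for fraud: 2.
S1 applies: 2 − 1 = 1.
S2 applies: 1 + 2 = 3.
S3 applies: 3 + 2 = 5.
S4 applies: 5 − 3 = 2.
S5 does not apply.
S6 applies: 2 + 2 = 4.
S8 applies (level before this adjustment is 4 < 6, so +2): 4 + 2 = 6.
Final offense level: 6.
Level 6 falls in the 3-6 band.
Fine table: Level 3-6 → CR 21,000–CR 29,000.

CR 21,000–CR 29,000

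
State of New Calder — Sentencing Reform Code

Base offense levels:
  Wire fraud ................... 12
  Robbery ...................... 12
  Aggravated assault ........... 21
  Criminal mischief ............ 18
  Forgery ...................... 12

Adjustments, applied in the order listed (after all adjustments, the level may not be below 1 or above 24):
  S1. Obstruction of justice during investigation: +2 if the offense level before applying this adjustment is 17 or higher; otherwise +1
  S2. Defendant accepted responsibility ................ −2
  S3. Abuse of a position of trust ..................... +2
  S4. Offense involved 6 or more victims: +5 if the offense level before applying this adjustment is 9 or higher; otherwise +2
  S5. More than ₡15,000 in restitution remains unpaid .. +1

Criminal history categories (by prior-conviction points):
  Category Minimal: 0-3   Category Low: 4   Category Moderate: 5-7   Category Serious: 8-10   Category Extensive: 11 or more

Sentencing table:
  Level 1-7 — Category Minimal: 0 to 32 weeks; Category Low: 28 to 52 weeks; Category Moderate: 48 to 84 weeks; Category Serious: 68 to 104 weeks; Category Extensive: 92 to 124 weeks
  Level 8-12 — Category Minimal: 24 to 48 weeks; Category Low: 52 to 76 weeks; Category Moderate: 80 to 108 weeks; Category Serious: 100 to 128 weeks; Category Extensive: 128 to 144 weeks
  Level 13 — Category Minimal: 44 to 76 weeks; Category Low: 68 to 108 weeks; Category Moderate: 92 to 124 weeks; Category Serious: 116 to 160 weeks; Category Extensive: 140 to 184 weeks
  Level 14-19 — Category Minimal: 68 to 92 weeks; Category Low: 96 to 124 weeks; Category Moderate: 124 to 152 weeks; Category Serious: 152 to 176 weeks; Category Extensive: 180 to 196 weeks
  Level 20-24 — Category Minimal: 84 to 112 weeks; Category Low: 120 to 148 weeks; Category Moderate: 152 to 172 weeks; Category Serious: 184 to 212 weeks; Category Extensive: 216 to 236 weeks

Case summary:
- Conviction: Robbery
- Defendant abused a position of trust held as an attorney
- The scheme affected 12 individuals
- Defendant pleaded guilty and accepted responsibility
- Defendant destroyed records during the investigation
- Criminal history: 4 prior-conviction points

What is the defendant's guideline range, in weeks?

Base offense level for robbery: 12.
S1 applies (level before this adjustment is 12 < 17, so +1): 12 + 1 = 13.
S2 applies: 13 − 2 = 11.
S3 applies: 11 + 2 = 13.
S4 applies (level before this adjustment is 13 ≥ 9, so +5): 13 + 5 = 18.
S5 does not apply.
Final offense level: 18.
Criminal history: 4 prior points → Category Low (4).
Level 18 falls in the 14-19 band.
Grid: Level 14-19 × Category Low = 96-124 weeks.

96-124 weeks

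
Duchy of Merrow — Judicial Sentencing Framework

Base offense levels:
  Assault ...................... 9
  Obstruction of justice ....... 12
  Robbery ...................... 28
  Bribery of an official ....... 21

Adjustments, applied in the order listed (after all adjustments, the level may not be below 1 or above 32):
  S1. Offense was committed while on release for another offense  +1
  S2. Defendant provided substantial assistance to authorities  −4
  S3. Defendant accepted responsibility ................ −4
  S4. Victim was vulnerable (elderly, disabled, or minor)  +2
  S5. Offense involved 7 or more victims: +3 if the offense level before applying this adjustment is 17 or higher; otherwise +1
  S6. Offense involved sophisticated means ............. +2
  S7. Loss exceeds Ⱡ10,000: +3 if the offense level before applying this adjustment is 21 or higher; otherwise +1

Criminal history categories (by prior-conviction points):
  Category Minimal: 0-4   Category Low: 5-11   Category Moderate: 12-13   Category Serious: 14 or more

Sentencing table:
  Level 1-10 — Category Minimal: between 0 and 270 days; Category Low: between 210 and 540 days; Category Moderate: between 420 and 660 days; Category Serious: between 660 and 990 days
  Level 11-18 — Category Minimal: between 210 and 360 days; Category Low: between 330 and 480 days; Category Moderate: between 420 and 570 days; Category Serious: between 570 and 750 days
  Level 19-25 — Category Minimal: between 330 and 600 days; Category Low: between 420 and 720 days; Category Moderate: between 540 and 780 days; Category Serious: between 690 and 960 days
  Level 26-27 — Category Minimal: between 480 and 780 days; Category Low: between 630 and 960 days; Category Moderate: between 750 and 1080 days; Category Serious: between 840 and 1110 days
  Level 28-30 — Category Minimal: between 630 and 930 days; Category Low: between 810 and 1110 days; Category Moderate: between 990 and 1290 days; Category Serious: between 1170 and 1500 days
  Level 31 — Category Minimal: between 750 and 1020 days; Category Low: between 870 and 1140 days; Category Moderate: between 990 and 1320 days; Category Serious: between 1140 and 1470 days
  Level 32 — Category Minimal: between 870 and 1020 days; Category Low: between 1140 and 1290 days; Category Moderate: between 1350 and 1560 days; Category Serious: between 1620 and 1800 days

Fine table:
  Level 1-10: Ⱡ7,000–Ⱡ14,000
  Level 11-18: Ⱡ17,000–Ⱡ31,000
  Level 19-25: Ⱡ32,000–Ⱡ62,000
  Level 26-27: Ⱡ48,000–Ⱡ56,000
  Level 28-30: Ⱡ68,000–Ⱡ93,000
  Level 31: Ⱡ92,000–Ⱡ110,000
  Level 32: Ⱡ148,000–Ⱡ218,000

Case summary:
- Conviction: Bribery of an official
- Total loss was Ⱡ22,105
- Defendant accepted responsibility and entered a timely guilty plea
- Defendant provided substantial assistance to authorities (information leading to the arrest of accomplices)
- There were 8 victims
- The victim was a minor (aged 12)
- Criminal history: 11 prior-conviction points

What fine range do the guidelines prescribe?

Ⱡ17,000–Ⱡ31,000

Base offense level for bribery of an official: 21.
S2 applies: 21 − 4 = 17.
S3 applies: 17 − 4 = 13.
S4 applies: 13 + 2 = 15.
S5 applies (level before this adjustment is 15 < 17, so +1): 15 + 1 = 16.
S7 applies (level before this adjustment is 16 < 21, so +1): 16 + 1 = 17.
Final offense level: 17.
Level 17 falls in the 11-18 band.
Fine table: Level 11-18 → Ⱡ17,000–Ⱡ31,000.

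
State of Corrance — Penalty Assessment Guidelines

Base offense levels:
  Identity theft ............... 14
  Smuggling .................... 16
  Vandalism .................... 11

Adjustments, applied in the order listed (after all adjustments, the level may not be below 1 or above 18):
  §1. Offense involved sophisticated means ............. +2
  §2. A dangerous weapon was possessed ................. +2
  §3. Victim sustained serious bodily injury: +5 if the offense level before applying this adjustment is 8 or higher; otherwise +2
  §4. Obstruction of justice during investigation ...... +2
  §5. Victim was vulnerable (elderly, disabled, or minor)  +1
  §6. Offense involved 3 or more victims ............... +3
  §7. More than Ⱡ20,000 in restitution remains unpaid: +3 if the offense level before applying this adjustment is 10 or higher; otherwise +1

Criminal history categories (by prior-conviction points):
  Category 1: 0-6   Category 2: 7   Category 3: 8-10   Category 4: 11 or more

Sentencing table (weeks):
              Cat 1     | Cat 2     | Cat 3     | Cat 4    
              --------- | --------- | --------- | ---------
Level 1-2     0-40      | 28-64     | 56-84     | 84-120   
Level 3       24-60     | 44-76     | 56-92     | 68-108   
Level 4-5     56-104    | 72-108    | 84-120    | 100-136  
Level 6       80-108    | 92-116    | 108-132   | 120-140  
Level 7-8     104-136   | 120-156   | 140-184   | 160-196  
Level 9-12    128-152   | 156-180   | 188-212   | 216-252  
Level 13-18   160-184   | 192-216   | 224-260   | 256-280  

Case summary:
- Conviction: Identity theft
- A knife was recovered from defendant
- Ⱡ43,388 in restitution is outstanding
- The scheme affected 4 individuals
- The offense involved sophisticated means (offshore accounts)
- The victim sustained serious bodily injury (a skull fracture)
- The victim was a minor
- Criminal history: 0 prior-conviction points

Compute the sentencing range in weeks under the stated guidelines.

160-184 weeks

Base offense level for identity theft: 14.
§1 applies: 14 + 2 = 16.
§2 applies: 16 + 2 = 18.
§3 applies (level before this adjustment is 18 ≥ 8, so +5): 18 + 5 = 23.
§4 does not apply.
§5 applies: 23 + 1 = 24.
§6 applies: 24 + 3 = 27.
§7 applies (level before this adjustment is 27 ≥ 10, so +3): 27 + 3 = 30.
Level 30 exceeds the maximum of 18; capped at 18.
Final offense level: 18.
Criminal history: 0 prior points → Category 1 (0-6).
Level 18 falls in the 13-18 band.
Grid: Level 13-18 × Category 1 = 160-184 weeks.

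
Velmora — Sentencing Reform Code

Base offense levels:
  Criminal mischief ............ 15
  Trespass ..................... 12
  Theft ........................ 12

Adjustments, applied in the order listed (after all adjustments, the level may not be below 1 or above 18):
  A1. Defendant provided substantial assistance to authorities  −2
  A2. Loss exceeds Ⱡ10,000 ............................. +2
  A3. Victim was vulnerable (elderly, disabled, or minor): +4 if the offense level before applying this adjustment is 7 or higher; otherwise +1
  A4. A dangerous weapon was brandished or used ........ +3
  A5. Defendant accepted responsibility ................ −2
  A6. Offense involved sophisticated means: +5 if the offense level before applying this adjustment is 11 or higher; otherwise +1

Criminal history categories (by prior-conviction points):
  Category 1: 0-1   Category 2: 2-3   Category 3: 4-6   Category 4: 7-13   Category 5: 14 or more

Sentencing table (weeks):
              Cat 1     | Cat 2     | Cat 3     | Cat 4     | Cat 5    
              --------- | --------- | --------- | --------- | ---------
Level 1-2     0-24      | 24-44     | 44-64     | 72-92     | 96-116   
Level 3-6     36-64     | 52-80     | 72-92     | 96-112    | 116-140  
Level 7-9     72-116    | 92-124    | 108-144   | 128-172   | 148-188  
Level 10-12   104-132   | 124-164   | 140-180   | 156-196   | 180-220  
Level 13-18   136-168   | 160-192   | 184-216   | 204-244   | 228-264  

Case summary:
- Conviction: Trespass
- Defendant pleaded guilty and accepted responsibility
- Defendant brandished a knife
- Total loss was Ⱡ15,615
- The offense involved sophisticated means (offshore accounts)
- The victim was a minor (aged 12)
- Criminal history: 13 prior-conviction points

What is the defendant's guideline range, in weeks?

Base offense level for trespass: 12.
A2 applies: 12 + 2 = 14.
A3 applies (level before this adjustment is 14 ≥ 7, so +4): 14 + 4 = 18.
A4 applies: 18 + 3 = 21.
A5 applies: 21 − 2 = 19.
A6 applies (level before this adjustment is 19 ≥ 11, so +5): 19 + 5 = 24.
Level 24 exceeds the maximum of 18; capped at 18.
Final offense level: 18.
Criminal history: 13 prior points → Category 4 (7-13).
Level 18 falls in the 13-18 band.
Grid: Level 13-18 × Category 4 = 204-244 weeks.

204-244 weeks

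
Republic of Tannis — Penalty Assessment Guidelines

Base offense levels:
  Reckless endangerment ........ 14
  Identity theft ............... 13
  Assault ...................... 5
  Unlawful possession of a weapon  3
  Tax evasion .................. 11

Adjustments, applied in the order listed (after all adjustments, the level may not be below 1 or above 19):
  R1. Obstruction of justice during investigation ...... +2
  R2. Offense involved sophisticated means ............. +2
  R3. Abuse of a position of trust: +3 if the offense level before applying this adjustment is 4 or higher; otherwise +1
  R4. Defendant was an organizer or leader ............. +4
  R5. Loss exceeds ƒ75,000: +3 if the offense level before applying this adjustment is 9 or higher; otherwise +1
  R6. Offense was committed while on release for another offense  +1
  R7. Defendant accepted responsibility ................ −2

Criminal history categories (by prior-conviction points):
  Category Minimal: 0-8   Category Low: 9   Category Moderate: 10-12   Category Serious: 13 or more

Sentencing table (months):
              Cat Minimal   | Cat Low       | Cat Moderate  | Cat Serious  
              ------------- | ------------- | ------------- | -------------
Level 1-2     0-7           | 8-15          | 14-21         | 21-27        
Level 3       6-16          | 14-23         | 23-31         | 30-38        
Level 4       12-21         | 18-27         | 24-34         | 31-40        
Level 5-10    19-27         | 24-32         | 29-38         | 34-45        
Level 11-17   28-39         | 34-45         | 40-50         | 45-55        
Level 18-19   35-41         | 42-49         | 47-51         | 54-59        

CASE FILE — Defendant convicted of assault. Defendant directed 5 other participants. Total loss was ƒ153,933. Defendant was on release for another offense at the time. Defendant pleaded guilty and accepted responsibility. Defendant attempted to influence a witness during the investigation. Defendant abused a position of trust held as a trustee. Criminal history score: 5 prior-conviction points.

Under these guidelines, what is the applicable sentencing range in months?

Base offense level for assault: 5.
R1 applies: 5 + 2 = 7.
R3 applies (level before this adjustment is 7 ≥ 4, so +3): 7 + 3 = 10.
R4 applies: 10 + 4 = 14.
R5 applies (level before this adjustment is 14 ≥ 9, so +3): 14 + 3 = 17.
R6 applies: 17 + 1 = 18.
R7 applies: 18 − 2 = 16.
Final offense level: 16.
Criminal history: 5 prior points → Category Minimal (0-8).
Level 16 falls in the 11-17 band.
Grid: Level 11-17 × Category Minimal = 28-39 months.

28-39 months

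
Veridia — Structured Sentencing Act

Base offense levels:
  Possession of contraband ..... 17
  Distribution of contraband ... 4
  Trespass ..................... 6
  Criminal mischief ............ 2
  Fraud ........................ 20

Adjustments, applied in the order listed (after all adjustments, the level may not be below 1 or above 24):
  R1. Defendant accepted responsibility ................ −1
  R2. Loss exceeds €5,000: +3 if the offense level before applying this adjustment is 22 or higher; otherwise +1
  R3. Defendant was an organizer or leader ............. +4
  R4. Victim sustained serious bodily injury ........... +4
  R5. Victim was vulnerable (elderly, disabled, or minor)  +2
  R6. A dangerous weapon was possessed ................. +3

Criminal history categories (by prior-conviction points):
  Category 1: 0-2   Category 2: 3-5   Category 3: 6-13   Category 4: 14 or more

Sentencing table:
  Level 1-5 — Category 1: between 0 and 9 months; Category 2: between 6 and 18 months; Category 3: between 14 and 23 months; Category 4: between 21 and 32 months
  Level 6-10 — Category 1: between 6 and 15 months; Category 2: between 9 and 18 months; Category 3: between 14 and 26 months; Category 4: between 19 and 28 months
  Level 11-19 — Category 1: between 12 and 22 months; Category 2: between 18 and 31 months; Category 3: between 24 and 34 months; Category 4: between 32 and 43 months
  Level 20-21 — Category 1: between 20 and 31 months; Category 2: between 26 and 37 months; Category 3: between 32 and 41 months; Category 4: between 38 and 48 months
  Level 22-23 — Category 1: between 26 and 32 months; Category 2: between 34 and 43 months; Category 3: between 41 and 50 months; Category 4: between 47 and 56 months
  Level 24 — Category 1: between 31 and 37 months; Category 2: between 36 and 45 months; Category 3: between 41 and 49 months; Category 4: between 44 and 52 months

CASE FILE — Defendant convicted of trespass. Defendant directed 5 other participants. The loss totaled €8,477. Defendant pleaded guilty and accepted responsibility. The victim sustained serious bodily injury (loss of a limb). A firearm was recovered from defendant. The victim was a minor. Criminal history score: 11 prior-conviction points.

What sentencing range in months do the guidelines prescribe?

24-34 months

Base offense level for trespass: 6.
R1 applies: 6 − 1 = 5.
R2 applies (level before this adjustment is 5 < 22, so +1): 5 + 1 = 6.
R3 applies: 6 + 4 = 10.
R4 applies: 10 + 4 = 14.
R5 applies: 14 + 2 = 16.
R6 applies: 16 + 3 = 19.
Final offense level: 19.
Criminal history: 11 prior points → Category 3 (6-13).
Level 19 falls in the 11-19 band.
Grid: Level 11-19 × Category 3 = 24-34 months.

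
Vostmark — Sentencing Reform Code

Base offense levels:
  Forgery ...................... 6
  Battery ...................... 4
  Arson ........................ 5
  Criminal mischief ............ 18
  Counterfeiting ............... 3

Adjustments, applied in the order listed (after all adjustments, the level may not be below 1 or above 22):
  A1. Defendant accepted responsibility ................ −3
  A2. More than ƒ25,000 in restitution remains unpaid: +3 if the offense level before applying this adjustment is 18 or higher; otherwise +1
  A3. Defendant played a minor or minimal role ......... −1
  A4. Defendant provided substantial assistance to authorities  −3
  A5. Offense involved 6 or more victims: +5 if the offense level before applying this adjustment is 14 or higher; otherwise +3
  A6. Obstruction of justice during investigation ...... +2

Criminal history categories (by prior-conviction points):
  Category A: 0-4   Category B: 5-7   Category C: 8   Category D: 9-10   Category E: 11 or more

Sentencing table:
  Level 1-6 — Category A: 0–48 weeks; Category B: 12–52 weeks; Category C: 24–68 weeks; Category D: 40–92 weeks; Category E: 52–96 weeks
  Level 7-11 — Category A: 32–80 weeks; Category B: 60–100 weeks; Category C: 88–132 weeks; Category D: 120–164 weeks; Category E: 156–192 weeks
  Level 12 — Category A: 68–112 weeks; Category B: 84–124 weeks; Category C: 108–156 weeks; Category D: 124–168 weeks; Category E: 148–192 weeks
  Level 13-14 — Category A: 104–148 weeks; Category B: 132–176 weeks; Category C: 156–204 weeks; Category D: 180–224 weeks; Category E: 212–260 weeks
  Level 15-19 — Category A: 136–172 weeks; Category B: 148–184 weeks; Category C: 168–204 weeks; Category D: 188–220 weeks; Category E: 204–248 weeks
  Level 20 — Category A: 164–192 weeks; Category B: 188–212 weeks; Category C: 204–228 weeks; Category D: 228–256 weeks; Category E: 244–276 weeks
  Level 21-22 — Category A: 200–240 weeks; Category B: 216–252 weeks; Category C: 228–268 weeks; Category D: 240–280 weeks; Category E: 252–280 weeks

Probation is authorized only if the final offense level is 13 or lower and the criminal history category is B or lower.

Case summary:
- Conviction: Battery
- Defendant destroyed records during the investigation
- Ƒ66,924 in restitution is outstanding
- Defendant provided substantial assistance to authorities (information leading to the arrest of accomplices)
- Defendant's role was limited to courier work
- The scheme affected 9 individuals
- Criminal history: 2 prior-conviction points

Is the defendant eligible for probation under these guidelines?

Base offense level for battery: 4.
A1 does not apply.
A2 applies (level before this adjustment is 4 < 18, so +1): 4 + 1 = 5.
A3 applies: 5 − 1 = 4.
A4 applies: 4 − 3 = 1.
A5 applies (level before this adjustment is 1 < 14, so +3): 1 + 3 = 4.
A6 applies: 4 + 2 = 6.
Final offense level: 6.
Criminal history: 2 prior points → Category A (0-4).
Level 6 falls in the 1-6 band.
Grid: Level 1-6 × Category A = 0-48 weeks.
Probation check: level 6 ≤ 13 and category A ≤ B → eligible.

Yes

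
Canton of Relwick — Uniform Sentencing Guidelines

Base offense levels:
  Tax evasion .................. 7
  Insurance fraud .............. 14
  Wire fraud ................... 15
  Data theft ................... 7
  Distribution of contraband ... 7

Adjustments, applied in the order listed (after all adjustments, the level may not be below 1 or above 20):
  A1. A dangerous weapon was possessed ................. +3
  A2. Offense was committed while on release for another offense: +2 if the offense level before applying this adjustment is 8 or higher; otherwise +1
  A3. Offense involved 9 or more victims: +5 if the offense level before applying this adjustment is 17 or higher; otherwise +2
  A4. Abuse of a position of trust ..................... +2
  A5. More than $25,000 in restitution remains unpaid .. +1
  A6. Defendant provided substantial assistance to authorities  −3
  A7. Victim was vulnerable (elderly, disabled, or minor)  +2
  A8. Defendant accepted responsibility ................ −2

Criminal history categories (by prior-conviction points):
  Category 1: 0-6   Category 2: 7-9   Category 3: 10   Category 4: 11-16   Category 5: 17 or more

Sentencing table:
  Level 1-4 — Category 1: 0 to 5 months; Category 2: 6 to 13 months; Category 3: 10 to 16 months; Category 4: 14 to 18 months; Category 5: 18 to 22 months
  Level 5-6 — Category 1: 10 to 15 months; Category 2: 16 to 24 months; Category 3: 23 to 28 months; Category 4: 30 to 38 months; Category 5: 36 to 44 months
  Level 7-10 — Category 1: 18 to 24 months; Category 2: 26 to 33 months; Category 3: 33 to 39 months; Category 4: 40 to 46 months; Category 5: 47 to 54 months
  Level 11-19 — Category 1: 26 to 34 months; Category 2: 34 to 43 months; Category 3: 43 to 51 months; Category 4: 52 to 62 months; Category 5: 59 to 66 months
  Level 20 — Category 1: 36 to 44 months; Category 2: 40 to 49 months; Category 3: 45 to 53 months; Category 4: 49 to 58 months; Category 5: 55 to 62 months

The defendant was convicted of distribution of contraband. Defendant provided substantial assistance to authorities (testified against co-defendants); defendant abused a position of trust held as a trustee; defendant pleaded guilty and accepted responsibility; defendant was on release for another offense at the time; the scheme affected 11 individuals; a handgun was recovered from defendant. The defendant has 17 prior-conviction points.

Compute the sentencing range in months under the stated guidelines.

59-66 months

Base offense level for distribution of contraband: 7.
A1 applies: 7 + 3 = 10.
A2 applies (level before this adjustment is 10 ≥ 8, so +2): 10 + 2 = 12.
A3 applies (level before this adjustment is 12 < 17, so +2): 12 + 2 = 14.
A4 applies: 14 + 2 = 16.
A6 applies: 16 − 3 = 13.
A8 applies: 13 − 2 = 11.
Final offense level: 11.
Criminal history: 17 prior points → Category 5 (17+).
Level 11 falls in the 11-19 band.
Grid: Level 11-19 × Category 5 = 59-66 months.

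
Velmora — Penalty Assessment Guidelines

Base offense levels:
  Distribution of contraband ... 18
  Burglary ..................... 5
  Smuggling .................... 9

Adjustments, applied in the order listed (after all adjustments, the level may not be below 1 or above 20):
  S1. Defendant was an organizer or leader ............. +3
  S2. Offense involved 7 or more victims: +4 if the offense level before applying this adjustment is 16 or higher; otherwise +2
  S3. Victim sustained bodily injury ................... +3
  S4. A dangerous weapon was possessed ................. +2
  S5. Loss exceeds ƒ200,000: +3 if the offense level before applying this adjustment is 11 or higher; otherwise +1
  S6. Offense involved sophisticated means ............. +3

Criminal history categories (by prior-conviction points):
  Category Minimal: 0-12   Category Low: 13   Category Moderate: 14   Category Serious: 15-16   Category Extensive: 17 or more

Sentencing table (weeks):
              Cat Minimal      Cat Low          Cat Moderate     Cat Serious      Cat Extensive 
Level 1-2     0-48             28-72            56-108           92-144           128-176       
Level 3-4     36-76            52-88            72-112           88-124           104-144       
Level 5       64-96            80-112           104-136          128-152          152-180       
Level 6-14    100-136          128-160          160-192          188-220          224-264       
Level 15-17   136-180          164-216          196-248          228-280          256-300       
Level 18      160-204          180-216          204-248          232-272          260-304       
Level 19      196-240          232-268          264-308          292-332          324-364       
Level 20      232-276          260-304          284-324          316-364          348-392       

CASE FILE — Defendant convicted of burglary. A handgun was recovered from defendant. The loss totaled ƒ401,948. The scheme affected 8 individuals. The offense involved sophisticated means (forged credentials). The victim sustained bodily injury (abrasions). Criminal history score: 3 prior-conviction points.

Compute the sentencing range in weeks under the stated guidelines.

Base offense level for burglary: 5.
S2 applies (level before this adjustment is 5 < 16, so +2): 5 + 2 = 7.
S3 applies: 7 + 3 = 10.
S4 applies: 10 + 2 = 12.
S5 applies (level before this adjustment is 12 ≥ 11, so +3): 12 + 3 = 15.
S6 applies: 15 + 3 = 18.
Final offense level: 18.
Criminal history: 3 prior points → Category Minimal (0-12).
Level 18 falls in the 18 band.
Grid: Level 18 × Category Minimal = 160-204 weeks.

160-204 weeks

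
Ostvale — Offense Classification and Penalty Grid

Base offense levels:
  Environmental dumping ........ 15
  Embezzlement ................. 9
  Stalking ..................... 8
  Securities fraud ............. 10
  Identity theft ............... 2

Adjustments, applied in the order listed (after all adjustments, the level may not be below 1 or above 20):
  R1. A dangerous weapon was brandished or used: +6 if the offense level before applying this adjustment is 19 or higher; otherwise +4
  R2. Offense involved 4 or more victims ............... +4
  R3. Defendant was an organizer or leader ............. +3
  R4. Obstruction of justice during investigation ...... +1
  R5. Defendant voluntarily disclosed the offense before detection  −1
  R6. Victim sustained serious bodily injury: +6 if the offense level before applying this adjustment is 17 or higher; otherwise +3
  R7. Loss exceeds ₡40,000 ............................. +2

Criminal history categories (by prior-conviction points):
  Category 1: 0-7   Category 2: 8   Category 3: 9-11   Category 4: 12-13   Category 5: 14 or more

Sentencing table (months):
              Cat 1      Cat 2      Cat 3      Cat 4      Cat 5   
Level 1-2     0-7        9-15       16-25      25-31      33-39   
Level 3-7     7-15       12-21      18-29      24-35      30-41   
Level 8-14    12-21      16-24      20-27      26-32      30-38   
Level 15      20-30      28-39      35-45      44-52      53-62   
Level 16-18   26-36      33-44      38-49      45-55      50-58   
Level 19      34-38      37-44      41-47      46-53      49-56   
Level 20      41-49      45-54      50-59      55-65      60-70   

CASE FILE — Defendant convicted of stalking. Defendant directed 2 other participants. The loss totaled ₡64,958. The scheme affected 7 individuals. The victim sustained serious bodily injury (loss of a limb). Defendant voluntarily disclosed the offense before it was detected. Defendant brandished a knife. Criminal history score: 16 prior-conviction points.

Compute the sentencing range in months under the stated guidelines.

Base offense level for stalking: 8.
R1 applies (level before this adjustment is 8 < 19, so +4): 8 + 4 = 12.
R2 applies: 12 + 4 = 16.
R3 applies: 16 + 3 = 19.
R5 applies: 19 − 1 = 18.
R6 applies (level before this adjustment is 18 ≥ 17, so +6): 18 + 6 = 24.
R7 applies: 24 + 2 = 26.
Level 26 exceeds the maximum of 20; capped at 20.
Final offense level: 20.
Criminal history: 16 prior points → Category 5 (14+).
Level 20 falls in the 20 band.
Grid: Level 20 × Category 5 = 60-70 months.

60-70 months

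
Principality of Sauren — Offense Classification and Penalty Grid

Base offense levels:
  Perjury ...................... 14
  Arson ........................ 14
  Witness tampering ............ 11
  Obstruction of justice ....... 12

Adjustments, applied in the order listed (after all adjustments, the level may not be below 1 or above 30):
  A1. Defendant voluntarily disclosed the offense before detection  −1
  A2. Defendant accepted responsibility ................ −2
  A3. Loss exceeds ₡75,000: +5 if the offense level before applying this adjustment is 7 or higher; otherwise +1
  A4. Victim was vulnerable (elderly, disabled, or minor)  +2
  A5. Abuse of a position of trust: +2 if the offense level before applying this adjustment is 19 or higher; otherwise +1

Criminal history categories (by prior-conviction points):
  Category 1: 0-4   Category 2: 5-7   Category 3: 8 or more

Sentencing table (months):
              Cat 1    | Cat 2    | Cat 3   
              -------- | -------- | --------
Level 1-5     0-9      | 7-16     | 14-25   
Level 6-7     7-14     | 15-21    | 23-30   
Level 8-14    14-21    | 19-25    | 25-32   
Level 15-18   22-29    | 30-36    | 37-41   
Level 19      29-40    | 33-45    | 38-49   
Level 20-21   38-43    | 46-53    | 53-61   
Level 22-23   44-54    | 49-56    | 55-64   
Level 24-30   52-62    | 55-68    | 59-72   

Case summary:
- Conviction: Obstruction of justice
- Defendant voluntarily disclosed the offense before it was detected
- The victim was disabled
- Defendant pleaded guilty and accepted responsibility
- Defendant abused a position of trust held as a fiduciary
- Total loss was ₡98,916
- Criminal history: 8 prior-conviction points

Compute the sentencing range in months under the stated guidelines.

37-41 months

Base offense level for obstruction of justice: 12.
A1 applies: 12 − 1 = 11.
A2 applies: 11 − 2 = 9.
A3 applies (level before this adjustment is 9 ≥ 7, so +5): 9 + 5 = 14.
A4 applies: 14 + 2 = 16.
A5 applies (level before this adjustment is 16 < 19, so +1): 16 + 1 = 17.
Final offense level: 17.
Criminal history: 8 prior points → Category 3 (8+).
Level 17 falls in the 15-18 band.
Grid: Level 15-18 × Category 3 = 37-41 months.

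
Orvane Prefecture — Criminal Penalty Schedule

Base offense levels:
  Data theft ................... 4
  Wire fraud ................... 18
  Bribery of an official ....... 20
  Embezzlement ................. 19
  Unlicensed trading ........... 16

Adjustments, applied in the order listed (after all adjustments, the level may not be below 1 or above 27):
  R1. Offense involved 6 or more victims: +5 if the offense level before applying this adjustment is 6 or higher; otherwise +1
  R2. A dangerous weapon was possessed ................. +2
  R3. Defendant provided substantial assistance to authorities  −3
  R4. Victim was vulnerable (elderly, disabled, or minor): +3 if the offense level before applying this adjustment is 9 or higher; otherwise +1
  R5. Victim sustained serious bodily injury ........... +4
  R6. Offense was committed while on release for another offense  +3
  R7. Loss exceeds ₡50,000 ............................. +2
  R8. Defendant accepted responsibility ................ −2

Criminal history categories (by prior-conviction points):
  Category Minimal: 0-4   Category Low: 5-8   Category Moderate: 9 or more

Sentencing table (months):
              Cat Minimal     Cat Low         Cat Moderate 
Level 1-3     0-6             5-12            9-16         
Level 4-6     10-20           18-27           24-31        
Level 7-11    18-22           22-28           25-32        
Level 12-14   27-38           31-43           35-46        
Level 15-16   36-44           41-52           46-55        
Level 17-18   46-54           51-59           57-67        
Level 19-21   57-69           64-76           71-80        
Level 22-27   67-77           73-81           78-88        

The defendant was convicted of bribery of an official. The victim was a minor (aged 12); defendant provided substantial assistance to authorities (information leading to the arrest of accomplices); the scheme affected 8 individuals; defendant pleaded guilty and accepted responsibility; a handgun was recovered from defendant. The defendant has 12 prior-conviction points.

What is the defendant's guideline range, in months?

78-88 months

Base offense level for bribery of an official: 20.
R1 applies (level before this adjustment is 20 ≥ 6, so +5): 20 + 5 = 25.
R2 applies: 25 + 2 = 27.
R3 applies: 27 − 3 = 24.
R4 applies (level before this adjustment is 24 ≥ 9, so +3): 24 + 3 = 27.
R5 does not apply.
R7 does not apply.
R8 applies: 27 − 2 = 25.
Final offense level: 25.
Criminal history: 12 prior points → Category Moderate (9+).
Level 25 falls in the 22-27 band.
Grid: Level 22-27 × Category Moderate = 78-88 months.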